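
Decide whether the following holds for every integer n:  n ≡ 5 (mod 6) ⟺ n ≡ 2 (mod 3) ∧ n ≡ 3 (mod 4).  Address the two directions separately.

The forward direction fails; the converse holds.

(→) This fails: n = 5 gives 5 ≡ 5 (mod 6) but 5 ≡ 1 (mod 4), so the conjunction on the right does not hold.

(←) Conversely, if n ≡ 2 (mod 3) and n ≡ 3 (mod 4), then by the Chinese remainder theorem n ≡ 11 (mod 12). Since 11 ≡ 5 (mod 6) and 6 ∣ 12, we get n ≡ 5 (mod 6).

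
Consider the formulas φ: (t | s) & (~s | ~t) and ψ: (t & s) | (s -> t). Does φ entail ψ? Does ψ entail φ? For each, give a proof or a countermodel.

Both directions fail.

(⇒) This fails. Under t = F, s = T, the left side is true but the right side is false.

(⇐) This fails. Under t = F, s = F, the left side is false but the right side is true.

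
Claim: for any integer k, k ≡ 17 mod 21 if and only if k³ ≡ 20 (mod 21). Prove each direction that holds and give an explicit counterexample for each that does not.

Only the forward implication holds.

Forward direction. Suppose k ≡ 17 mod 21. Write k = 21j + 17. Then (21j + 17)³ = 9261j³ + 22491j² + 18207j + 4913 = 21(441j³ + 1071j² + 867j + 233) + 20, so k³ ≡ 20 (mod 21).

Converse. This fails: take k = 5. Then 5³ = 125 ≡ 20 (mod 21), yet 5 ≡ 5 (mod 21), not 17.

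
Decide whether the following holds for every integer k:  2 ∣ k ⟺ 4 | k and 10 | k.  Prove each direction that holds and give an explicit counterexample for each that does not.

(⇐) Suppose 4 ∣ k and 10 ∣ k. Any common multiple of 4 and 10 is a multiple of their lcm; here lcm(4, 10) = 4·10/gcd(4, 10) = 40/2 = 20, so 20 ∣ k. Since 2 ∣ 20, it follows that 2 ∣ k.

(⇒) This fails: take k = 2. Certainly 2 ∣ 2, but 4 ∤ 2.

Not equivalent: only (⇐) holds.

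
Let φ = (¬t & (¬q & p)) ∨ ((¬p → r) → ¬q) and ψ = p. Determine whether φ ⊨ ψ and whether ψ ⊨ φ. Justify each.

[⇒] This fails. Under q = F, p = F, r = F, t = F, the left side is true but the right side is false.

[⇐] This fails. Under q = T, p = T, r = F, t = F, the left side is false but the right side is true.

(⇒) fails and (⇐) fails.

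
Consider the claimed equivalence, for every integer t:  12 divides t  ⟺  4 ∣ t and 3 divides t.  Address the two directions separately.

Forward direction. If 12 ∣ t, write t = 12q. Since 12 = 3·4, t = 4·(3q), so 4 ∣ t; and since 12 = 4·3, t = 3·(4q), so 3 ∣ t.

Converse. Suppose 4 ∣ t and 3 ∣ t. Any common multiple of 4 and 3 is a multiple of their lcm; here gcd(4, 3) = 1, so lcm(4, 3) = 4·3 = 12, so 12 ∣ t.

The biconditional holds.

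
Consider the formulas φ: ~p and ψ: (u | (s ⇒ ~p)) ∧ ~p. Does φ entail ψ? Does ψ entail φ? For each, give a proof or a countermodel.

(⇒) Assume the antecedent. If p is true, the antecedent cannot hold. If p is false, (u | (s ⇒ ~p)) ∧ ~p reduces to true regardless of the other variables. Either way (u | (s ⇒ ~p)) ∧ ~p holds.

(⇐) Assume the antecedent. If p is true, the antecedent cannot hold. If p is false, ~p reduces to true regardless of the other variables. Either way ~p holds.

Both directions hold; the statement is true.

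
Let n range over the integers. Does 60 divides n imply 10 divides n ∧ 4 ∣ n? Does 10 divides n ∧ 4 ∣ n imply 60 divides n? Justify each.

[⇐] This fails: take n = 20. Both 10 ∣ 20 and 4 ∣ 20, yet 20 is not a multiple of 60 (since 20 = 0·60 + 20), so 60 ∤ 20.

[⇒] If 60 ∣ n, write n = 60q. Since 60 = 6·10, n = 10·(6q), so 10 ∣ n; and since 60 = 15·4, n = 4·(15q), so 4 ∣ n.

Not equivalent: only (⇒) holds.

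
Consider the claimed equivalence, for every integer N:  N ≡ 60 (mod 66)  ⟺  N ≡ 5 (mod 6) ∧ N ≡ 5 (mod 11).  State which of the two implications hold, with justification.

Neither direction holds.

(→) This fails: N = 60 gives 60 ≡ 60 (mod 66) but 60 ≡ 0 (mod 6), so the conjunction on the right does not hold.

(←) This fails: N = 5 satisfies both congruences on the right (5 ≡ 5 mod 6 and 5 ≡ 5 mod 11) yet 5 ≡ 5 (mod 66), not 60.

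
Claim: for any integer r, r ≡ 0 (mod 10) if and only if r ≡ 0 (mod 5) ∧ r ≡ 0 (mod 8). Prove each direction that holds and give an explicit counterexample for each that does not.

Not equivalent: only (⇐) holds.

(⇐) If r ≡ 0 (mod 5) and r ≡ 0 (mod 8), then by the Chinese remainder theorem r ≡ 0 (mod 40). Since 0 ≡ 0 (mod 10) and 10 ∣ 40, we get r ≡ 0 (mod 10).

(⇒) This fails: r = 10 gives 10 ≡ 0 (mod 10) but 10 ≡ 2 (mod 8), so the conjunction on the right does not hold.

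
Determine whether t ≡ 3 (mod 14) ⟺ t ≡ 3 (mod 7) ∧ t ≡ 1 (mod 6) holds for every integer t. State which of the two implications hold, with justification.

Only the reverse direction holds.

(→) This fails: t = 17 gives 17 ≡ 3 (mod 14) but 17 ≡ 5 (mod 6), so the conjunction on the right does not hold.

(←) Conversely, if t ≡ 3 (mod 7) and t ≡ 1 (mod 6), then by the Chinese remainder theorem t ≡ 31 (mod 42). Since 31 ≡ 3 (mod 14) and 14 ∣ 42, we get t ≡ 3 (mod 14).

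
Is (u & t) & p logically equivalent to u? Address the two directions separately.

Not equivalent: only (⇒) holds.

(→) Assume the antecedent. If p is true, the antecedent forces (p = T, u = T, t = T), and u holds there. If p is false, the antecedent cannot hold. Either way u holds.

(←) This fails. Under p = F, u = T, t = F, the left side is false but the right side is true.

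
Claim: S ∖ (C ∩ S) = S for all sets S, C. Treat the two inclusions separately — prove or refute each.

(⊆) holds; (⊇) fails.

(⊆) Let x ∈ S ∖ (C ∩ S). Then x ∈ S and x ∉ C, from which x ∈ S.

(⊇) This inclusion fails. Take S = {1}, C = {1}; then 1 ∈ S but 1 ∉ S ∖ (C ∩ S).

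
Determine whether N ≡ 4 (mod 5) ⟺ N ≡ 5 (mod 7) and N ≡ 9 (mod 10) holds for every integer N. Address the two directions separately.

Only the reverse direction holds.

Forward direction. This fails: N = 64 gives 64 ≡ 4 (mod 5) but 64 ≡ 1 (mod 7), so the conjunction on the right does not hold.

Converse. If N ≡ 5 (mod 7) and N ≡ 9 (mod 10), then by the Chinese remainder theorem N ≡ 19 (mod 70). Since 19 ≡ 4 (mod 5) and 5 ∣ 70, we get N ≡ 4 (mod 5).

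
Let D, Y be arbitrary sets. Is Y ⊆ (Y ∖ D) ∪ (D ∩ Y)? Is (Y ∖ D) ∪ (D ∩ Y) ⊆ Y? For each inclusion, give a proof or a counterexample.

Both inclusions hold; the sets are equal.

(⟹) Let x ∈ Y. Then either x ∈ Y and x ∉ D; or x ∈ D ∩ Y. In each case x ∈ (Y ∖ D) ∪ (D ∩ Y), so Y ⊆ (Y ∖ D) ∪ (D ∩ Y).

(⟸) Let x ∈ (Y ∖ D) ∪ (D ∩ Y). Then either x ∈ Y and x ∉ D; or x ∈ D ∩ Y. In each case x ∈ Y, so (Y ∖ D) ∪ (D ∩ Y) ⊆ Y.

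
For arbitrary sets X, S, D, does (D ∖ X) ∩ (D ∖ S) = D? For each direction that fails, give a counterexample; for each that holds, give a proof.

(⊇) This inclusion fails. Take X = {1}, S = ∅, D = {1}; then 1 ∈ D but 1 ∉ (D ∖ X) ∩ (D ∖ S).

(⊆) Let x ∈ (D ∖ X) ∩ (D ∖ S). Then x ∈ D and x ∉ X, S, from which x ∈ D.

The sets are not equal: only the forward inclusion holds.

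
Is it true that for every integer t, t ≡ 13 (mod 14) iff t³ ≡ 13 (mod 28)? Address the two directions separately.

Neither direction holds.

(⟹) This fails: take t = 27. Then 27 ≡ 13 (mod 14), but 27³ = 19683 ≡ 27 (mod 28), not 13.

(⟸) This fails: take t = 5. Then 5³ = 125 ≡ 13 (mod 28), yet 5 ≡ 5 (mod 14), not 13.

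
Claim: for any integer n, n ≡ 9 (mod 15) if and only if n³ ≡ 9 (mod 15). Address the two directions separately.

(⇒) Suppose n ≡ 9 (mod 15). Write n = 15j + 9. Then (15j + 9)³ = 3375j³ + 6075j² + 3645j + 729 = 15(225j³ + 405j² + 243j + 48) + 9, so n³ ≡ 9 (mod 15).

(⇐) Conversely, suppose n³ ≡ 9 (mod 15). The only residue r in {0, …, 14} with r³ ≡ 9 (mod 15) is r = 9, so n ≡ 9 (mod 15).

Both implications hold.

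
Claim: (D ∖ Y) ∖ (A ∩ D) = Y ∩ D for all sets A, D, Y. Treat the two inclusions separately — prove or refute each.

(⊆) This inclusion fails. Take A = ∅, D = {1}, Y = ∅; then 1 ∈ (D ∖ Y) ∖ (A ∩ D) but 1 ∉ Y ∩ D.

(⊇) This inclusion fails. Take A = ∅, D = {1}, Y = {1}; then 1 ∈ Y ∩ D but 1 ∉ (D ∖ Y) ∖ (A ∩ D).

Neither inclusion holds.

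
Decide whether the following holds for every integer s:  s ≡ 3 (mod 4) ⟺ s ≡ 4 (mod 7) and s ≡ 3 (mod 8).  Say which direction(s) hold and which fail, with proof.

Only the reverse direction holds.

Forward direction. This fails: s = 3 gives 3 ≡ 3 (mod 4) but 3 ≡ 3 (mod 7), so the conjunction on the right does not hold.

Converse. If s ≡ 4 (mod 7) and s ≡ 3 (mod 8), then by the Chinese remainder theorem s ≡ 11 (mod 56). Since 11 ≡ 3 (mod 4) and 4 ∣ 56, we get s ≡ 3 (mod 4).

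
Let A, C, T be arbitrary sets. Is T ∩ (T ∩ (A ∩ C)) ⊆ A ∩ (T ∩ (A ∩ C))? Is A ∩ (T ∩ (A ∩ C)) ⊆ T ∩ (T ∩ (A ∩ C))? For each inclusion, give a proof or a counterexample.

Reverse inclusion. Let x ∈ A ∩ (T ∩ (A ∩ C)). Then x ∈ A ∩ C ∩ T, from which x ∈ T ∩ (T ∩ (A ∩ C)).

Forward inclusion. Let x ∈ T ∩ (T ∩ (A ∩ C)). Then x ∈ A ∩ C ∩ T, from which x ∈ A ∩ (T ∩ (A ∩ C)).

Both inclusions hold; the sets are equal.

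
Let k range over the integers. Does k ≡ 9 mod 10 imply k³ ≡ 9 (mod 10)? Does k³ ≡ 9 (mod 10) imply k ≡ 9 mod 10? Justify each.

(⇒) Suppose k ≡ 9 mod 10. Write k = 10j + 9. Then (10j + 9)³ = 1000j³ + 2700j² + 2430j + 729 = 10(100j³ + 270j² + 243j + 72) + 9, so k³ ≡ 9 (mod 10).

(⇐) For the converse, argue contrapositively. If k ≢ 9 (mod 10), then k is congruent to one of 0, 1, 2, 3, 4, 5, 6, 7, 8 modulo 10, and these give k³ ≡ 0, 1, 8, 7, 4, 5, 6, 3, 2 respectively — never 9.

Equivalent; both directions hold.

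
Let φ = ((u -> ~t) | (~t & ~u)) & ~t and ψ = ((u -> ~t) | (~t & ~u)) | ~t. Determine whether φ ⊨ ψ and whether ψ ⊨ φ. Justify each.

Not equivalent: only (⇒) holds.

(⟹) Assume the antecedent. If t is true, the antecedent cannot hold. If t is false, ((u -> ~t) | (~t & ~u)) | ~t reduces to true regardless of the other variables. Either way ((u -> ~t) | (~t & ~u)) | ~t holds.

(⟸) This fails. Under t = T, u = F, the left side is false but the right side is true.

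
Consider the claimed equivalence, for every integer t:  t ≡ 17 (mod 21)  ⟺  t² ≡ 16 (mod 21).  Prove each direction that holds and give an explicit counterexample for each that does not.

Converse. This fails: take t = 4. Then 4² = 16 ≡ 16 (mod 21), yet 4 ≡ 4 (mod 21), not 17.

Forward direction. Suppose t ≡ 17 (mod 21). Write t = 21j + 17. Then (21j + 17)² = 441j² + 714j + 289 = 21(21j² + 34j + 13) + 16, so t² ≡ 16 (mod 21).

Not equivalent: only (⇒) holds.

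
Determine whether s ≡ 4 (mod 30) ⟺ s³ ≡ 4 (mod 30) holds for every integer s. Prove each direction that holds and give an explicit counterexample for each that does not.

The biconditional holds.

(⇒) Suppose s ≡ 4 (mod 30). Write s = 30j + 4. Then (30j + 4)³ = 27000j³ + 10800j² + 1440j + 64 = 30(900j³ + 360j² + 48j + 2) + 4, so s³ ≡ 4 (mod 30).

(⇐) Conversely, suppose s³ ≡ 4 (mod 30). The only residue r in {0, …, 29} with r³ ≡ 4 (mod 30) is r = 4, so s ≡ 4 (mod 30).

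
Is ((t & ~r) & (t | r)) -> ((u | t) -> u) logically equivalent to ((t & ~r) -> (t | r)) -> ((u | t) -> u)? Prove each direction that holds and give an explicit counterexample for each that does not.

(⇒) This fails. Under u = F, r = T, t = T, the left side is true but the right side is false.

(⇐) Assume the antecedent. If u is true, the consequent reduces to true regardless of the other variables. If u is false, the antecedent forces (u = F, r = F, t = F) or (u = F, r = T, t = F), and the consequent holds there. Either way the consequent holds.

(⇒) fails; (⇐) holds.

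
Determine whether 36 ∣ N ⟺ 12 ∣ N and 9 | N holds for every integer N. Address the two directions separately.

(→) If 36 ∣ N, write N = 36q. Since 36 = 3·12, N = 12·(3q), so 12 ∣ N; and since 36 = 4·9, N = 9·(4q), so 9 ∣ N.

(←) Suppose 12 ∣ N and 9 ∣ N. Any common multiple of 12 and 9 is a multiple of their lcm; here lcm(12, 9) = 12·9/gcd(12, 9) = 108/3 = 36, so 36 ∣ N.

Both directions hold.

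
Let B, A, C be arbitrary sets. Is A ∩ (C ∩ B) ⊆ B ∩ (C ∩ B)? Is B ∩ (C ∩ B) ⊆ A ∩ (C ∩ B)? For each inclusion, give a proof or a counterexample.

(⊆) holds; (⊇) fails.

(⊆) Let x ∈ A ∩ (C ∩ B). Then x ∈ B ∩ A ∩ C, from which x ∈ B ∩ (C ∩ B).

(⊇) This inclusion fails. Take B = {1}, A = ∅, C = {1}; then 1 ∈ B ∩ (C ∩ B) but 1 ∉ A ∩ (C ∩ B).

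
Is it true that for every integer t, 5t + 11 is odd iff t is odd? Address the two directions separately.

(→) This fails: t = 0 gives 5t + 11 = 11, which is odd, but 0 is even, not odd.

(←) This also fails: t = 7 is odd, but 5t + 11 = 46 is even, not odd.

Both directions fail.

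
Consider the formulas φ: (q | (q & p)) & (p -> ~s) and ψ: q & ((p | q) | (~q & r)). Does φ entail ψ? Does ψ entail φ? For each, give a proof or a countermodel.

(⟹) Assume the antecedent. If q is true, q & ((p | q) | (~q & r)) reduces to true regardless of the other variables. If q is false, the antecedent cannot hold. Either way q & ((p | q) | (~q & r)) holds.

(⟸) This fails. Under s = T, r = F, q = T, p = T, the left side is false but the right side is true.

Not equivalent: only (⇒) holds.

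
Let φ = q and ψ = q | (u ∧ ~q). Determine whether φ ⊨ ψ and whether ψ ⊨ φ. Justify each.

(←) This fails. Under q = F, u = T, the left side is false but the right side is true.

(→) Assume the antecedent. If q is true, q | (u ∧ ~q) reduces to true regardless of the other variables. If q is false, the antecedent cannot hold. Either way q | (u ∧ ~q) holds.

Only the forward direction holds.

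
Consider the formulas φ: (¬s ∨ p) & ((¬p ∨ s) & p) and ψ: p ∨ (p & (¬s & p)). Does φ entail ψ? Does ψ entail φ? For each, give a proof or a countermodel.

(→) Assume the antecedent. If s is true, the antecedent forces (s = T, p = T), and p ∨ (p & (¬s & p)) holds there. If s is false, the antecedent cannot hold. Either way p ∨ (p & (¬s & p)) holds.

(←) This fails. Under s = F, p = T, the left side is false but the right side is true.

Only the forward implication holds.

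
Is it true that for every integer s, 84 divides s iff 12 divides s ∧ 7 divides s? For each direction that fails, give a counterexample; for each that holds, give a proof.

The biconditional holds.

[⇒] If 84 ∣ s, write s = 84q. Since 84 = 7·12, s = 12·(7q), so 12 ∣ s; and since 84 = 12·7, s = 7·(12q), so 7 ∣ s.

[⇐] Suppose 12 ∣ s and 7 ∣ s. Any common multiple of 12 and 7 is a multiple of their lcm; here gcd(12, 7) = 1, so lcm(12, 7) = 12·7 = 84, so 84 ∣ s.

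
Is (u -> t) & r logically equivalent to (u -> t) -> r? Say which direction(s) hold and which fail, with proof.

[⇒] Assume the antecedent. If t is true, the antecedent forces (t = T, r = T, u = F) or (t = T, r = T, u = T), and (u -> t) -> r holds there. If t is false, the antecedent forces (t = F, r = T, u = F), and (u -> t) -> r holds there. Either way (u -> t) -> r holds.

[⇐] This fails. Under t = F, r = F, u = T, the left side is false but the right side is true.

The forward direction holds; the converse fails.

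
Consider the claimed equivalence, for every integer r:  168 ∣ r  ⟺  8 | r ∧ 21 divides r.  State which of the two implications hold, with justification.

[⇒] If 168 ∣ r, write r = 168q. Since 168 = 21·8, r = 8·(21q), so 8 ∣ r; and since 168 = 8·21, r = 21·(8q), so 21 ∣ r.

[⇐] Suppose 8 ∣ r and 21 ∣ r. Any common multiple of 8 and 21 is a multiple of their lcm; here gcd(8, 21) = 1, so lcm(8, 21) = 8·21 = 168, so 168 ∣ r.

Both directions hold.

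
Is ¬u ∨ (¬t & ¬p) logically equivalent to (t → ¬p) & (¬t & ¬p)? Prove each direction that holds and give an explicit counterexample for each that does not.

Only the reverse direction holds.

(→) This fails. Under u = F, p = T, t = F, the left side is true but the right side is false.

(←) Assume the antecedent. If u is true, the antecedent forces (u = T, p = F, t = F), and ¬u ∨ (¬t & ¬p) holds there. If u is false, ¬u ∨ (¬t & ¬p) reduces to true regardless of the other variables. Either way ¬u ∨ (¬t & ¬p) holds.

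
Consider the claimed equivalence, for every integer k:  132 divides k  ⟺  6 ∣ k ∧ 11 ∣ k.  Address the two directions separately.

[⇐] This fails: take k = 66. Both 6 ∣ 66 and 11 ∣ 66, yet 66 is not a multiple of 132 (since 66 = 0·132 + 66), so 132 ∤ 66.

[⇒] If 132 ∣ k, write k = 132q. Since 132 = 22·6, k = 6·(22q), so 6 ∣ k; and since 132 = 12·11, k = 11·(12q), so 11 ∣ k.

Not equivalent: only (⇒) holds.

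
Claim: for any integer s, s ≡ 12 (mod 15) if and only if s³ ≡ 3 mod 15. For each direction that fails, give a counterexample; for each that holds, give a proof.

Forward direction. Suppose s ≡ 12 (mod 15). Write s = 15j + 12. Then (15j + 12)³ = 3375j³ + 8100j² + 6480j + 1728 = 15(225j³ + 540j² + 432j + 115) + 3, so s³ ≡ 3 (mod 15).

Converse. Suppose s³ ≡ 3 (mod 15). The only residue r in {0, …, 14} with r³ ≡ 3 (mod 15) is r = 12, so s ≡ 12 (mod 15).

Both directions hold; the statement is true.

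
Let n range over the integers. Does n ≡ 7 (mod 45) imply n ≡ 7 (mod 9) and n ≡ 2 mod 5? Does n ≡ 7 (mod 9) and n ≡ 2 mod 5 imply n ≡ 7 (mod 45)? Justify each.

Forward direction. Suppose n ≡ 7 (mod 45); write n = 45j + 7. Since 9 ∣ 45, reducing mod 9 gives n ≡ 7 (mod 9); since 5 ∣ 45, reducing mod 5 gives n ≡ 7 ≡ 2 (mod 5).

Converse. If n ≡ 7 (mod 9) and n ≡ 2 (mod 5), then by the Chinese remainder theorem n ≡ 7 (mod 45). This is exactly n ≡ 7 (mod 45).

Both directions hold; the statement is true.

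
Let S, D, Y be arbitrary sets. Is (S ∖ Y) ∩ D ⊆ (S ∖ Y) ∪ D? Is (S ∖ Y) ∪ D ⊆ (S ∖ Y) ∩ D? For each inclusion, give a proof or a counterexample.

(⊇) This inclusion fails. Take S = {1}, D = ∅, Y = ∅; then 1 ∈ (S ∖ Y) ∪ D but 1 ∉ (S ∖ Y) ∩ D.

(⊆) Let x ∈ (S ∖ Y) ∩ D. Then x ∈ S ∩ D and x ∉ Y, from which x ∈ (S ∖ Y) ∪ D.

(⊆) holds; (⊇) fails.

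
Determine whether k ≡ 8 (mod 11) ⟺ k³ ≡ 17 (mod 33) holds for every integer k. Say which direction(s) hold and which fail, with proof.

Not equivalent: only (⇐) holds.

(⟸) The residues r modulo 33 with r³ ≡ 17 (mod 33) are exactly {8}, and each is ≡ 8 (mod 11).

(⟹) This fails: take k = 19. Then 19 ≡ 8 (mod 11), but 19³ = 6859 ≡ 28 (mod 33), not 17.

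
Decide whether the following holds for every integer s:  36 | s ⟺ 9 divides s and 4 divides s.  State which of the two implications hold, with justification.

Both directions hold.

(→) If 36 ∣ s, write s = 36q. Since 36 = 4·9, s = 9·(4q), so 9 ∣ s; and since 36 = 9·4, s = 4·(9q), so 4 ∣ s.

(←) Suppose 9 ∣ s and 4 ∣ s. Any common multiple of 9 and 4 is a multiple of their lcm; here gcd(9, 4) = 1, so lcm(9, 4) = 9·4 = 36, so 36 ∣ s.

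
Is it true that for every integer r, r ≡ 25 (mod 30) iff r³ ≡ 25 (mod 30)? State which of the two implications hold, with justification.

[⇐] Suppose r³ ≡ 25 (mod 30). The only residue r in {0, …, 29} with r³ ≡ 25 (mod 30) is r = 25, so r ≡ 25 (mod 30).

[⇒] Suppose r ≡ 25 (mod 30). Write r = 30j + 25. Then (30j + 25)³ = 27000j³ + 67500j² + 56250j + 15625 = 30(900j³ + 2250j² + 1875j + 520) + 25, so r³ ≡ 25 (mod 30).

Both directions hold; the statement is true.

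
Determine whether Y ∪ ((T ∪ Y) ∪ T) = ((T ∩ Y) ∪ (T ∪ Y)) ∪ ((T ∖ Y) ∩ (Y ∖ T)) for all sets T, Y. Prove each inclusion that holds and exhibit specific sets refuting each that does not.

(⊆) Let x ∈ Y ∪ ((T ∪ Y) ∪ T). Then either x ∈ T and x ∉ Y; or x ∈ Y and x ∉ T; or x ∈ T ∩ Y. In each case x ∈ ((T ∩ Y) ∪ (T ∪ Y)) ∪ ((T ∖ Y) ∩ (Y ∖ T)), so Y ∪ ((T ∪ Y) ∪ T) ⊆ ((T ∩ Y) ∪ (T ∪ Y)) ∪ ((T ∖ Y) ∩ (Y ∖ T)).

(⊇) Let x ∈ ((T ∩ Y) ∪ (T ∪ Y)) ∪ ((T ∖ Y) ∩ (Y ∖ T)). Then either x ∈ T and x ∉ Y; or x ∈ Y and x ∉ T; or x ∈ T ∩ Y. In each case x ∈ Y ∪ ((T ∪ Y) ∪ T), so ((T ∩ Y) ∪ (T ∪ Y)) ∪ ((T ∖ Y) ∩ (Y ∖ T)) ⊆ Y ∪ ((T ∪ Y) ∪ T).

Both inclusions hold; the sets are equal.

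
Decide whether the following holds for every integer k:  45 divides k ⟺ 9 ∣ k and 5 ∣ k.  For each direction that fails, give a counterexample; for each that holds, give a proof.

Both implications hold.

Forward direction. If 45 ∣ k, write k = 45q. Since 45 = 5·9, k = 9·(5q), so 9 ∣ k; and since 45 = 9·5, k = 5·(9q), so 5 ∣ k.

Converse. Suppose 9 ∣ k and 5 ∣ k. Any common multiple of 9 and 5 is a multiple of their lcm; here gcd(9, 5) = 1, so lcm(9, 5) = 9·5 = 45, so 45 ∣ k.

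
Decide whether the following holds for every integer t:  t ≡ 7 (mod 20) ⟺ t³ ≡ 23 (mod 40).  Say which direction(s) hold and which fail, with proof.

[⇒] This fails: take t = 27. Then 27 ≡ 7 (mod 20), but 27³ = 19683 ≡ 3 (mod 40), not 23.

[⇐] Conversely, the residues r modulo 40 with r³ ≡ 23 (mod 40) are exactly {7}, and each is ≡ 7 (mod 20).

(⇒) fails; (⇐) holds.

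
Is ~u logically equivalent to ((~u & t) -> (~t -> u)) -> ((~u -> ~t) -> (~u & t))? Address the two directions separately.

Only the converse holds.

(→) This fails. Under t = F, u = F, the left side is true but the right side is false.

(←) Assume the antecedent. If t is true, the antecedent forces (t = T, u = F), and ~u holds there. If t is false, the antecedent cannot hold. Either way ~u holds.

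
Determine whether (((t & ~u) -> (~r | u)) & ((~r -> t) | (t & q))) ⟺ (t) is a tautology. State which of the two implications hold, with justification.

Neither implication holds.

(⇒) This fails. Under r = T, q = F, t = F, u = F, the left side is true but the right side is false.

(⇐) This fails. Under r = T, q = F, t = T, u = F, the left side is false but the right side is true.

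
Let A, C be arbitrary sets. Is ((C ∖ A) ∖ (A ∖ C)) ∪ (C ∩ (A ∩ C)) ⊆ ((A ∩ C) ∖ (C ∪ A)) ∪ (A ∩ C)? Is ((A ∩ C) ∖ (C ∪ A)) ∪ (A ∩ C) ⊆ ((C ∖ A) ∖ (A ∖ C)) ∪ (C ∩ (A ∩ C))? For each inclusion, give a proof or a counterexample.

(⊆) fails; (⊇) holds.

(⟹) This inclusion fails. Take A = ∅, C = {1}; then 1 ∈ ((C ∖ A) ∖ (A ∖ C)) ∪ (C ∩ (A ∩ C)) but 1 ∉ ((A ∩ C) ∖ (C ∪ A)) ∪ (A ∩ C).

(⟸) Let x ∈ ((A ∩ C) ∖ (C ∪ A)) ∪ (A ∩ C). Then x ∈ A ∩ C, from which x ∈ ((C ∖ A) ∖ (A ∖ C)) ∪ (C ∩ (A ∩ C)).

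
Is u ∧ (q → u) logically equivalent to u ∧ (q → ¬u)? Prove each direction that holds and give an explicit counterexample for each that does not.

Not equivalent: only (⇐) holds.

(⇐) Assume the antecedent. If q is true, the antecedent cannot hold. If q is false, the antecedent forces (q = F, u = T), and u ∧ (q → u) holds there. Either way u ∧ (q → u) holds.

(⇒) This fails. Under q = T, u = T, the left side is true but the right side is false.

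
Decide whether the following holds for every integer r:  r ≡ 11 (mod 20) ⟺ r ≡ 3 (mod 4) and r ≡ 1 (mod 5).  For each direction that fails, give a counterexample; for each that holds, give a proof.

Forward direction. Suppose r ≡ 11 (mod 20); write r = 20j + 11. Since 4 ∣ 20, reducing mod 4 gives r ≡ 11 ≡ 3 (mod 4); since 5 ∣ 20, reducing mod 5 gives r ≡ 11 ≡ 1 (mod 5).

Converse. If r ≡ 3 (mod 4) and r ≡ 1 (mod 5), then by the Chinese remainder theorem r ≡ 11 (mod 20). This is exactly r ≡ 11 (mod 20).

Equivalent; both directions hold.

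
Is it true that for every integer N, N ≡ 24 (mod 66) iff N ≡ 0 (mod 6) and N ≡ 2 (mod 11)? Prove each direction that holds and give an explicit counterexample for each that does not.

Equivalent; both directions hold.

(→) Suppose N ≡ 24 (mod 66); write N = 66j + 24. Since 6 ∣ 66, reducing mod 6 gives N ≡ 24 ≡ 0 (mod 6); since 11 ∣ 66, reducing mod 11 gives N ≡ 24 ≡ 2 (mod 11).

(←) Conversely, if N ≡ 0 (mod 6) and N ≡ 2 (mod 11), then by the Chinese remainder theorem N ≡ 24 (mod 66). This is exactly N ≡ 24 (mod 66).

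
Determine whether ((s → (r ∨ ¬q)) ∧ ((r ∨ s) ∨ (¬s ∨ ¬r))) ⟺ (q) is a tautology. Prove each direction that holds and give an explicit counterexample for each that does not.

Forward direction. This fails. Under s = F, q = F, r = F, the left side is true but the right side is false.

Converse. This fails. Under s = T, q = T, r = F, the left side is false but the right side is true.

Neither direction holds.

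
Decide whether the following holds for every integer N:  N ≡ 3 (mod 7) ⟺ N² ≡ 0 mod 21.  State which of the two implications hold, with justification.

Neither direction holds.

(⇒) This fails: take N = 3. Then 3 ≡ 3 (mod 7), but 3² = 9 ≡ 9 (mod 21), not 0.

(⇐) This fails: take N = 0. Then 0² = 0 ≡ 0 (mod 21), yet 0 ≡ 0 (mod 7), not 3.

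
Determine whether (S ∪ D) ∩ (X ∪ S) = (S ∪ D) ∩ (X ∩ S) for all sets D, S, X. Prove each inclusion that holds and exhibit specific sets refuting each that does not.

The sets are not equal: only the reverse inclusion holds.

(⟹) This inclusion fails. Take D = ∅, S = {1}, X = ∅; then 1 ∈ (S ∪ D) ∩ (X ∪ S) but 1 ∉ (S ∪ D) ∩ (X ∩ S).

(⟸) Let x ∈ (S ∪ D) ∩ (X ∩ S). Then either x ∈ S ∩ X and x ∉ D; or x ∈ D ∩ S ∩ X. In each case x ∈ (S ∪ D) ∩ (X ∪ S), so (S ∪ D) ∩ (X ∩ S) ⊆ (S ∪ D) ∩ (X ∪ S).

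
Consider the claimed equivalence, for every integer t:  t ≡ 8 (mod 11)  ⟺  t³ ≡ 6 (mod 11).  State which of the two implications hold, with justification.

Both directions hold.

[⇒] Suppose t ≡ 8 (mod 11). Write t = 11j + 8. Then (11j + 8)³ = 1331j³ + 2904j² + 2112j + 512 = 11(121j³ + 264j² + 192j + 46) + 6, so t³ ≡ 6 (mod 11).

[⇐] For the converse, argue contrapositively. If t ≢ 8 (mod 11), then t is congruent to one of 0, 1, 2, 3, 4, 5, 6, 7, 9, 10 modulo 11, and these give t³ ≡ 0, 1, 8, 5, 9, 4, 7, 2, 3, 10 respectively — never 6.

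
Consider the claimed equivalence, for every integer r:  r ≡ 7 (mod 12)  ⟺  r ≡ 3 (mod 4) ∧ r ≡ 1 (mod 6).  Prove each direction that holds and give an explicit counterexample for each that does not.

(⇒) Suppose r ≡ 7 (mod 12); write r = 12j + 7. Since 4 ∣ 12, reducing mod 4 gives r ≡ 7 ≡ 3 (mod 4); since 6 ∣ 12, reducing mod 6 gives r ≡ 7 ≡ 1 (mod 6).

(⇐) Conversely, if r ≡ 3 (mod 4) and r ≡ 1 (mod 6), then by the Chinese remainder theorem r ≡ 7 (mod 12). This is exactly r ≡ 7 (mod 12).

Both directions hold.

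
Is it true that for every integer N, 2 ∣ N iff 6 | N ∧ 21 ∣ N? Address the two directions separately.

[⇐] Suppose 6 ∣ N and 21 ∣ N. Any common multiple of 6 and 21 is a multiple of their lcm; here lcm(6, 21) = 6·21/gcd(6, 21) = 126/3 = 42, so 42 ∣ N. Since 2 ∣ 42, it follows that 2 ∣ N.

[⇒] This fails: take N = 2. Certainly 2 ∣ 2, but 6 ∤ 2.

Not equivalent: only (⇐) holds.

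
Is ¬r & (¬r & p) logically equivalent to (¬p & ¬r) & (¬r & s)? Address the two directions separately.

Neither implication holds.

[⇒] This fails. Under s = F, p = T, r = F, the left side is true but the right side is false.

[⇐] This fails. Under s = T, p = F, r = F, the left side is false but the right side is true.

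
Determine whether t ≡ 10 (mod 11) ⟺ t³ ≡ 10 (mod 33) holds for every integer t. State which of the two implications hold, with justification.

(⟹) This fails: take t = 21. Then 21 ≡ 10 (mod 11), but 21³ = 9261 ≡ 21 (mod 33), not 10.

(⟸) Conversely, the residues r modulo 33 with r³ ≡ 10 (mod 33) are exactly {10}, and each is ≡ 10 (mod 11).

The forward direction fails; the converse holds.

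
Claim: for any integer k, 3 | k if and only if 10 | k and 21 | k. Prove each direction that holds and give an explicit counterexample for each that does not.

Not equivalent: only (⇐) holds.

Converse. Suppose 10 ∣ k and 21 ∣ k. Any common multiple of 10 and 21 is a multiple of their lcm; here gcd(10, 21) = 1, so lcm(10, 21) = 10·21 = 210, so 210 ∣ k. Since 3 ∣ 210, it follows that 3 ∣ k.

Forward direction. This fails: take k = 3. Certainly 3 ∣ 3, but 10 ∤ 3.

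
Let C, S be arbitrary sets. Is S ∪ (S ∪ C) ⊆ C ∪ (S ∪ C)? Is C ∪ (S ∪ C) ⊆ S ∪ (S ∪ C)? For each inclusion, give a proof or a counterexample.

Forward inclusion. Let x ∈ S ∪ (S ∪ C). Then either x ∈ C and x ∉ S; or x ∈ S and x ∉ C; or x ∈ C ∩ S. In each case x ∈ C ∪ (S ∪ C), so S ∪ (S ∪ C) ⊆ C ∪ (S ∪ C).

Reverse inclusion. Let x ∈ C ∪ (S ∪ C). Then either x ∈ C and x ∉ S; or x ∈ S and x ∉ C; or x ∈ C ∩ S. In each case x ∈ S ∪ (S ∪ C), so C ∪ (S ∪ C) ⊆ S ∪ (S ∪ C).

Both inclusions hold.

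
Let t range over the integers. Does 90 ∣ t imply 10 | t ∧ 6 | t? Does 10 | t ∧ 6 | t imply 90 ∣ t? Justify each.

(⇒) If 90 ∣ t, write t = 90q. Since 90 = 9·10, t = 10·(9q), so 10 ∣ t; and since 90 = 15·6, t = 6·(15q), so 6 ∣ t.

(⇐) This fails: take t = 30. Both 10 ∣ 30 and 6 ∣ 30, yet 30 is not a multiple of 90 (since 30 = 0·90 + 30), so 90 ∤ 30.

Only the forward direction holds.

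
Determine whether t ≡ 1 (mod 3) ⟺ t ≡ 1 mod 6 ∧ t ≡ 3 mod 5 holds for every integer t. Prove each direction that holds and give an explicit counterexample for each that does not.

The forward direction fails; the converse holds.

(→) This fails: t = 1 gives 1 ≡ 1 (mod 3) but 1 ≡ 1 (mod 5), so the conjunction on the right does not hold.

(←) Conversely, if t ≡ 1 (mod 6) and t ≡ 3 (mod 5), then by the Chinese remainder theorem t ≡ 13 (mod 30). Since 13 ≡ 1 (mod 3) and 3 ∣ 30, we get t ≡ 1 (mod 3).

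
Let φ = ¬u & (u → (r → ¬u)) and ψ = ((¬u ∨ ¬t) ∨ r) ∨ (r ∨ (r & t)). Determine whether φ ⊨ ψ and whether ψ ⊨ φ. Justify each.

(⇐) This fails. Under u = T, t = F, r = F, the left side is false but the right side is true.

(⇒) Assume the antecedent. If u is true, the antecedent cannot hold. If u is false, the consequent reduces to true regardless of the other variables. Either way the consequent holds.

Not equivalent: only (⇒) holds.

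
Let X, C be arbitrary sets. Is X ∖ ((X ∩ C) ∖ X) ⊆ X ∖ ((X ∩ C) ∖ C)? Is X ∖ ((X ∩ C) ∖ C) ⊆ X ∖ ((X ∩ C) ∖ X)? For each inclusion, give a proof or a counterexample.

Forward inclusion. Let x ∈ X ∖ ((X ∩ C) ∖ X). Then either x ∈ X and x ∉ C; or x ∈ X ∩ C. In each case x ∈ X ∖ ((X ∩ C) ∖ C), so X ∖ ((X ∩ C) ∖ X) ⊆ X ∖ ((X ∩ C) ∖ C).

Reverse inclusion. Let x ∈ X ∖ ((X ∩ C) ∖ C). Then either x ∈ X and x ∉ C; or x ∈ X ∩ C. In each case x ∈ X ∖ ((X ∩ C) ∖ X), so X ∖ ((X ∩ C) ∖ C) ⊆ X ∖ ((X ∩ C) ∖ X).

Both inclusions hold; the sets are equal.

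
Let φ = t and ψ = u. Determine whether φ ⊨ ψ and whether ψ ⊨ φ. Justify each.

(⇒) This fails. Under t = T, u = F, the left side is true but the right side is false.

(⇐) This fails. Under t = F, u = T, the left side is false but the right side is true.

Both directions fail.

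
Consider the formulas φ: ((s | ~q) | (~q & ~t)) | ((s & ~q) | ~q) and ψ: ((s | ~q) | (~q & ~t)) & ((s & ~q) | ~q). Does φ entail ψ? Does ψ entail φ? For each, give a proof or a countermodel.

(⟹) This fails. Under s = T, t = F, q = T, the left side is true but the right side is false.

(⟸) Assume the antecedent. If s is true, the consequent reduces to true regardless of the other variables. If s is false, the antecedent forces (s = F, t = F, q = F) or (s = F, t = T, q = F), and the consequent holds there. Either way the consequent holds.

Only the converse holds.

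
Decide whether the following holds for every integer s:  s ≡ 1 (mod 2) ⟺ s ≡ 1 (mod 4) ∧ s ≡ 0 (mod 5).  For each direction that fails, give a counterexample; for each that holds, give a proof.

The forward direction fails; the converse holds.

Converse. If s ≡ 1 (mod 4) and s ≡ 0 (mod 5), then by the Chinese remainder theorem s ≡ 5 (mod 20). Since 5 ≡ 1 (mod 2) and 2 ∣ 20, we get s ≡ 1 (mod 2).

Forward direction. This fails: s = 1 gives 1 ≡ 1 (mod 2) but 1 ≡ 1 (mod 5), so the conjunction on the right does not hold.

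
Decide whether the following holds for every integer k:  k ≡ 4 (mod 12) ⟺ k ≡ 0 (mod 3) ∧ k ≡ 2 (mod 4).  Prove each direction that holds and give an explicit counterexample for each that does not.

Neither implication holds.

Forward direction. This fails: k = 4 gives 4 ≡ 4 (mod 12) but 4 ≡ 1 (mod 3), so the conjunction on the right does not hold.

Converse. This fails: k = 6 satisfies both congruences on the right (6 ≡ 0 mod 3 and 6 ≡ 2 mod 4) yet 6 ≡ 6 (mod 12), not 4.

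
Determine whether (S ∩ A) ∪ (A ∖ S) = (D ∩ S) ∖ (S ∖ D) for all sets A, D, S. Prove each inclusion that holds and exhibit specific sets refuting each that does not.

(⟹) This inclusion fails. Take A = {1}, D = ∅, S = ∅; then 1 ∈ (S ∩ A) ∪ (A ∖ S) but 1 ∉ (D ∩ S) ∖ (S ∖ D).

(⟸) This inclusion fails. Take A = ∅, D = {1}, S = {1}; then 1 ∈ (D ∩ S) ∖ (S ∖ D) but 1 ∉ (S ∩ A) ∪ (A ∖ S).

(⊆) fails and (⊇) fails.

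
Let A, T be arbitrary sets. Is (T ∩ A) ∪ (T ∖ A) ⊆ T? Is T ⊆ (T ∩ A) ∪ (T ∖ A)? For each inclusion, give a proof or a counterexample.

The two sets are equal.

Forward inclusion. Let x ∈ (T ∩ A) ∪ (T ∖ A). Then either x ∈ T and x ∉ A; or x ∈ A ∩ T. In each case x ∈ T, so (T ∩ A) ∪ (T ∖ A) ⊆ T.

Reverse inclusion. Let x ∈ T. Then either x ∈ T and x ∉ A; or x ∈ A ∩ T. In each case x ∈ (T ∩ A) ∪ (T ∖ A), so T ⊆ (T ∩ A) ∪ (T ∖ A).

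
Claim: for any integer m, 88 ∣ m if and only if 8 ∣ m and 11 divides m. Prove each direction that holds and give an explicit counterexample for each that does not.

The biconditional holds.

[⇐] Suppose 8 ∣ m and 11 ∣ m. Any common multiple of 8 and 11 is a multiple of their lcm; here gcd(8, 11) = 1, so lcm(8, 11) = 8·11 = 88, so 88 ∣ m.

[⇒] If 88 ∣ m, write m = 88q. Since 88 = 11·8, m = 8·(11q), so 8 ∣ m; and since 88 = 8·11, m = 11·(8q), so 11 ∣ m.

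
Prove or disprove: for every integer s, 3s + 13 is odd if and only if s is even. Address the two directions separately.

Both directions hold.

[⇒] Suppose 3s + 13 is odd. Since 3 is odd, 3s and s have the same parity, so 3s + 13 ≡ s + 13 (mod 2). As 13 is odd, 3s + 13 is odd exactly when s is even. Thus s is even.

[⇐] Conversely, suppose s is even; write s = 2j. Then 3s + 13 = 3·(2j) + 13 = 2·3j + 13, which is odd.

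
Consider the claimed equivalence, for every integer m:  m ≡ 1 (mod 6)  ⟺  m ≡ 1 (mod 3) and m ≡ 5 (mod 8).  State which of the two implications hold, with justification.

Not equivalent: only (⇐) holds.

(⇒) This fails: m = 1 gives 1 ≡ 1 (mod 6) but 1 ≡ 1 (mod 8), so the conjunction on the right does not hold.

(⇐) Conversely, if m ≡ 1 (mod 3) and m ≡ 5 (mod 8), then by the Chinese remainder theorem m ≡ 13 (mod 24). Since 13 ≡ 1 (mod 6) and 6 ∣ 24, we get m ≡ 1 (mod 6).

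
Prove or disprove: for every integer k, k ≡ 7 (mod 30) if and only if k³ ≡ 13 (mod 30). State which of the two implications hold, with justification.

Equivalent; both directions hold.

Forward direction. Suppose k ≡ 7 (mod 30). Write k = 30j + 7. Then (30j + 7)³ = 27000j³ + 18900j² + 4410j + 343 = 30(900j³ + 630j² + 147j + 11) + 13, so k³ ≡ 13 (mod 30).

Converse. Suppose k³ ≡ 13 (mod 30). The only residue r in {0, …, 29} with r³ ≡ 13 (mod 30) is r = 7, so k ≡ 7 (mod 30).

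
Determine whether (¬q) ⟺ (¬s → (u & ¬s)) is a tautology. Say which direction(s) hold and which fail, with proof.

Neither direction holds.

Forward direction. This fails. Under u = F, q = F, s = F, the left side is true but the right side is false.

Converse. This fails. Under u = T, q = T, s = F, the left side is false but the right side is true.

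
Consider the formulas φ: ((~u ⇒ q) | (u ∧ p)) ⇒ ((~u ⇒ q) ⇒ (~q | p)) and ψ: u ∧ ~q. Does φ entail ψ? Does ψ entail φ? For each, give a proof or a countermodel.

(⇒) This fails. Under p = F, q = F, u = F, the left side is true but the right side is false.

(⇐) Assume the antecedent. If p is true, the consequent reduces to true regardless of the other variables. If p is false, the antecedent forces (p = F, q = F, u = T), and the consequent holds there. Either way the consequent holds.

Not equivalent: only (⇐) holds.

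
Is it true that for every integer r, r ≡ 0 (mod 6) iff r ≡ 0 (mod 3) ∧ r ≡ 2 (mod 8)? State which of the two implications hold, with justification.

Only the reverse direction holds.

(⟹) This fails: r = 0 gives 0 ≡ 0 (mod 6) but 0 ≡ 0 (mod 8), so the conjunction on the right does not hold.

(⟸) Conversely, if r ≡ 0 (mod 3) and r ≡ 2 (mod 8), then by the Chinese remainder theorem r ≡ 18 (mod 24). Since 18 ≡ 0 (mod 6) and 6 ∣ 24, we get r ≡ 0 (mod 6).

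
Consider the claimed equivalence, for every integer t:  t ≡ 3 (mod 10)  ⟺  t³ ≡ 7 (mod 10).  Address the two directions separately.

Both implications hold.

(⟹) Suppose t ≡ 3 (mod 10). Write t = 10j + 3. Then (10j + 3)³ = 1000j³ + 900j² + 270j + 27 = 10(100j³ + 90j² + 27j + 2) + 7, so t³ ≡ 7 (mod 10).

(⟸) Conversely, suppose t³ ≡ 7 (mod 10). The only residue r in {0, …, 9} with r³ ≡ 7 (mod 10) is r = 3, so t ≡ 3 (mod 10).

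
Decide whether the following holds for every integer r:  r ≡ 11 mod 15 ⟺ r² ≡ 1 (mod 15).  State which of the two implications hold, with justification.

(→) Suppose r ≡ 11 mod 15. Write r = 15j + 11. Then (15j + 11)² = 225j² + 330j + 121 = 15(15j² + 22j + 8) + 1, so r² ≡ 1 (mod 15).

(←) This fails: take r = 1. Then 1² = 1 ≡ 1 (mod 15), yet 1 ≡ 1 (mod 15), not 11.

Only the forward implication holds.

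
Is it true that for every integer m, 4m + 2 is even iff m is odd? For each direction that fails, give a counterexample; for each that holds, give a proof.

Not equivalent: only (⇐) holds.

(⇒) This fails: take m = 6. Then 4m + 2 = 26, which is even, yet m = 6 is even, not odd.

(⇐) Suppose m is odd. Since 4 is even, 4m is even for every m, so 4m + 2 has the same parity as 2, which is even. Hence 4m + 2 is even.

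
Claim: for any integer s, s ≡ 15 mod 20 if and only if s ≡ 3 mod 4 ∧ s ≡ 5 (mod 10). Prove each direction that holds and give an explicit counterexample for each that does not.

Equivalent; both directions hold.

(⟸) If s ≡ 3 (mod 4) and s ≡ 5 (mod 10), then by the Chinese remainder theorem s ≡ 15 (mod 20). This is exactly s ≡ 15 (mod 20).

(⟹) Suppose s ≡ 15 (mod 20); write s = 20j + 15. Since 4 ∣ 20, reducing mod 4 gives s ≡ 15 ≡ 3 (mod 4); since 10 ∣ 20, reducing mod 10 gives s ≡ 15 ≡ 5 (mod 10).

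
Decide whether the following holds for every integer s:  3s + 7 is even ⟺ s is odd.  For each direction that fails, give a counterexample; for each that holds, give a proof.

(⇒) Suppose 3s + 7 is even. Since 3 is odd, 3s and s have the same parity, so 3s + 7 ≡ s + 7 (mod 2). As 7 is odd, 3s + 7 is even exactly when s is odd. Thus s is odd.

(⇐) Conversely, suppose s is odd; write s = 2j + 1. Then 3s + 7 = 3·(2j + 1) + 7 = 2·3j + 10, which is even.

Equivalent; both directions hold.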